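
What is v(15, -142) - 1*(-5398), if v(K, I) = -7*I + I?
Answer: 6250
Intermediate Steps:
v(K, I) = -6*I
v(15, -142) - 1*(-5398) = -6*(-142) - 1*(-5398) = 852 + 5398 = 6250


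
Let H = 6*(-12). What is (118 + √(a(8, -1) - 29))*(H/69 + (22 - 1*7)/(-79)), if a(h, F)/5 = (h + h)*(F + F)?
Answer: -264438/1817 - 6723*I*√21/1817 ≈ -145.54 - 16.956*I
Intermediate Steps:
a(h, F) = 20*F*h (a(h, F) = 5*((h + h)*(F + F)) = 5*((2*h)*(2*F)) = 5*(4*F*h) = 20*F*h)
H = -72
(118 + √(a(8, -1) - 29))*(H/69 + (22 - 1*7)/(-79)) = (118 + √(20*(-1)*8 - 29))*(-72/69 + (22 - 1*7)/(-79)) = (118 + √(-160 - 29))*(-72*1/69 + (22 - 7)*(-1/79)) = (118 + √(-189))*(-24/23 + 15*(-1/79)) = (118 + 3*I*√21)*(-24/23 - 15/79) = (118 + 3*I*√21)*(-2241/1817) = -264438/1817 - 6723*I*√21/1817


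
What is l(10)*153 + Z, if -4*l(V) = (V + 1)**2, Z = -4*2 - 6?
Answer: -18569/4 ≈ -4642.3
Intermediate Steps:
Z = -14 (Z = -8 - 6 = -14)
l(V) = -(1 + V)**2/4 (l(V) = -(V + 1)**2/4 = -(1 + V)**2/4)
l(10)*153 + Z = -(1 + 10)**2/4*153 - 14 = -1/4*11**2*153 - 14 = -1/4*121*153 - 14 = -121/4*153 - 14 = -18513/4 - 14 = -18569/4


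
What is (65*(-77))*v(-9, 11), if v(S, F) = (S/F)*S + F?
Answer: -91910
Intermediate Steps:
v(S, F) = F + S²/F (v(S, F) = S²/F + F = F + S²/F)
(65*(-77))*v(-9, 11) = (65*(-77))*(11 + (-9)²/11) = -5005*(11 + (1/11)*81) = -5005*(11 + 81/11) = -5005*202/11 = -91910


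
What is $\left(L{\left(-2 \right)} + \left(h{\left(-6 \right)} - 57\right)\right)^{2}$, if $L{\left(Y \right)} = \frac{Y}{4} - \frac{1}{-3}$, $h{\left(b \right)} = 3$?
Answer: $\frac{105625}{36} \approx 2934.0$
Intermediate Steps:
$L{\left(Y \right)} = \frac{1}{3} + \frac{Y}{4}$ ($L{\left(Y \right)} = Y \frac{1}{4} - - \frac{1}{3} = \frac{Y}{4} + \frac{1}{3} = \frac{1}{3} + \frac{Y}{4}$)
$\left(L{\left(-2 \right)} + \left(h{\left(-6 \right)} - 57\right)\right)^{2} = \left(\left(\frac{1}{3} + \frac{1}{4} \left(-2\right)\right) + \left(3 - 57\right)\right)^{2} = \left(\left(\frac{1}{3} - \frac{1}{2}\right) + \left(3 - 57\right)\right)^{2} = \left(- \frac{1}{6} - 54\right)^{2} = \left(- \frac{325}{6}\right)^{2} = \frac{105625}{36}$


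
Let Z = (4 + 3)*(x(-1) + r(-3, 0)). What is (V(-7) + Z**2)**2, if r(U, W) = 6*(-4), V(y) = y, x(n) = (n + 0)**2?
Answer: 671535396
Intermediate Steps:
x(n) = n**2
r(U, W) = -24
Z = -161 (Z = (4 + 3)*((-1)**2 - 24) = 7*(1 - 24) = 7*(-23) = -161)
(V(-7) + Z**2)**2 = (-7 + (-161)**2)**2 = (-7 + 25921)**2 = 25914**2 = 671535396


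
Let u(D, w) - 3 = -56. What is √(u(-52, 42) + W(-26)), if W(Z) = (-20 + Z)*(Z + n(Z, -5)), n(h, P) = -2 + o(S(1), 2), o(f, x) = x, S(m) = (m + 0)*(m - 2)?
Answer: 3*√127 ≈ 33.808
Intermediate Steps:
u(D, w) = -53 (u(D, w) = 3 - 56 = -53)
S(m) = m*(-2 + m)
n(h, P) = 0 (n(h, P) = -2 + 2 = 0)
W(Z) = Z*(-20 + Z) (W(Z) = (-20 + Z)*(Z + 0) = (-20 + Z)*Z = Z*(-20 + Z))
√(u(-52, 42) + W(-26)) = √(-53 - 26*(-20 - 26)) = √(-53 - 26*(-46)) = √(-53 + 1196) = √1143 = 3*√127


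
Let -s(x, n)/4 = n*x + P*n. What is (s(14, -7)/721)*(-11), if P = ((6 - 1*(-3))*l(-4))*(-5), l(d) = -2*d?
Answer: 15224/103 ≈ 147.81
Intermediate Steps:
P = -360 (P = ((6 - 1*(-3))*(-2*(-4)))*(-5) = ((6 + 3)*8)*(-5) = (9*8)*(-5) = 72*(-5) = -360)
s(x, n) = 1440*n - 4*n*x (s(x, n) = -4*(n*x - 360*n) = -4*(-360*n + n*x) = 1440*n - 4*n*x)
(s(14, -7)/721)*(-11) = ((4*(-7)*(360 - 1*14))/721)*(-11) = ((4*(-7)*(360 - 14))*(1/721))*(-11) = ((4*(-7)*346)*(1/721))*(-11) = -9688*1/721*(-11) = -1384/103*(-11) = 15224/103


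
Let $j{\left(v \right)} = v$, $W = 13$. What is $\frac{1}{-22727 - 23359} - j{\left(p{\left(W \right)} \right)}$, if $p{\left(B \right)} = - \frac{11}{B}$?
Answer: $\frac{506933}{599118} \approx 0.84613$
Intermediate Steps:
$\frac{1}{-22727 - 23359} - j{\left(p{\left(W \right)} \right)} = \frac{1}{-22727 - 23359} - - \frac{11}{13} = \frac{1}{-46086} - \left(-11\right) \frac{1}{13} = - \frac{1}{46086} - - \frac{11}{13} = - \frac{1}{46086} + \frac{11}{13} = \frac{506933}{599118}$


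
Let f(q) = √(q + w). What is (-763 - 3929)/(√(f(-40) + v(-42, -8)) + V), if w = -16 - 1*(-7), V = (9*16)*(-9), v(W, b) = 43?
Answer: 4692/(1296 - √(43 + 7*I)) ≈ 3.6388 + 0.0015013*I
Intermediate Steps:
V = -1296 (V = 144*(-9) = -1296)
w = -9 (w = -16 + 7 = -9)
f(q) = √(-9 + q) (f(q) = √(q - 9) = √(-9 + q))
(-763 - 3929)/(√(f(-40) + v(-42, -8)) + V) = (-763 - 3929)/(√(√(-9 - 40) + 43) - 1296) = -4692/(√(√(-49) + 43) - 1296) = -4692/(√(7*I + 43) - 1296) = -4692/(√(43 + 7*I) - 1296) = -4692/(-1296 + √(43 + 7*I))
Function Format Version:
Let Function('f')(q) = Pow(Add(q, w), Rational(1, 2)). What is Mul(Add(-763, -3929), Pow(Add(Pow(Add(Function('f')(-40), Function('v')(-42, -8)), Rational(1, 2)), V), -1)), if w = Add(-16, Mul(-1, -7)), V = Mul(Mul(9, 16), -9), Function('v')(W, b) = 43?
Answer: Mul(4692, Pow(Add(1296, Mul(-1, Pow(Add(43, Mul(7, I)), Rational(1, 2)))), -1)) ≈ Add(3.6388, Mul(0.0015013, I))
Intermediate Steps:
V = -1296 (V = Mul(144, -9) = -1296)
w = -9 (w = Add(-16, 7) = -9)
Function('f')(q) = Pow(Add(-9, q), Rational(1, 2)) (Function('f')(q) = Pow(Add(q, -9), Rational(1, 2)) = Pow(Add(-9, q), Rational(1, 2)))
Mul(Add(-763, -3929), Pow(Add(Pow(Add(Function('f')(-40), Function('v')(-42, -8)), Rational(1, 2)), V), -1)) = Mul(Add(-763, -3929), Pow(Add(Pow(Add(Pow(Add(-9, -40), Rational(1, 2)), 43), Rational(1, 2)), -1296), -1)) = Mul(-4692, Pow(Add(Pow(Add(Pow(-49, Rational(1, 2)), 43), Rational(1, 2)), -1296), -1)) = Mul(-4692, Pow(Add(Pow(Add(Mul(7, I), 43), Rational(1, 2)), -1296), -1)) = Mul(-4692, Pow(Add(Pow(Add(43, Mul(7, I)), Rational(1, 2)), -1296), -1)) = Mul(-4692, Pow(Add(-1296, Pow(Add(43, Mul(7, I)), Rational(1, 2))), -1))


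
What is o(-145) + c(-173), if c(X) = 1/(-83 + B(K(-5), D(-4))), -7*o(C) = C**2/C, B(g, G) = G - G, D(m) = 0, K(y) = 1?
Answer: 12028/581 ≈ 20.702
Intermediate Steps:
B(g, G) = 0
o(C) = -C/7 (o(C) = -C**2/(7*C) = -C/7)
c(X) = -1/83 (c(X) = 1/(-83 + 0) = 1/(-83) = -1/83)
o(-145) + c(-173) = -1/7*(-145) - 1/83 = 145/7 - 1/83 = 12028/581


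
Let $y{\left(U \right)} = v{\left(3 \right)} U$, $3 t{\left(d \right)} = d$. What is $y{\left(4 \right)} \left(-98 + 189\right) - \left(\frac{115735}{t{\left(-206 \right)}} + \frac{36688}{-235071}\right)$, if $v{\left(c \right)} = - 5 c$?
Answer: $- \frac{182773073677}{48424626} \approx -3774.4$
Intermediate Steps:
$t{\left(d \right)} = \frac{d}{3}$
$y{\left(U \right)} = - 15 U$ ($y{\left(U \right)} = \left(-5\right) 3 U = - 15 U$)
$y{\left(4 \right)} \left(-98 + 189\right) - \left(\frac{115735}{t{\left(-206 \right)}} + \frac{36688}{-235071}\right) = \left(-15\right) 4 \left(-98 + 189\right) - \left(\frac{115735}{\frac{1}{3} \left(-206\right)} + \frac{36688}{-235071}\right) = \left(-60\right) 91 - \left(\frac{115735}{- \frac{206}{3}} + 36688 \left(- \frac{1}{235071}\right)\right) = -5460 - \left(115735 \left(- \frac{3}{206}\right) - \frac{36688}{235071}\right) = -5460 - \left(- \frac{347205}{206} - \frac{36688}{235071}\right) = -5460 - - \frac{81625384283}{48424626} = -5460 + \frac{81625384283}{48424626} = - \frac{182773073677}{48424626}$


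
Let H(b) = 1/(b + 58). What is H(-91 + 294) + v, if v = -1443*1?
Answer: -376622/261 ≈ -1443.0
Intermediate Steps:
H(b) = 1/(58 + b)
v = -1443
H(-91 + 294) + v = 1/(58 + (-91 + 294)) - 1443 = 1/(58 + 203) - 1443 = 1/261 - 1443 = -376622/261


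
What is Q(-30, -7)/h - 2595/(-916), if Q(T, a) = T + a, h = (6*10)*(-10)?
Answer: 397723/137400 ≈ 2.8946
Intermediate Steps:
h = -600 (h = 60*(-10) = -600)
Q(-30, -7)/h - 2595/(-916) = (-30 - 7)/(-600) - 2595/(-916) = -37*(-1/600) - 2595*(-1/916) = 37/600 + 2595/916 = 397723/137400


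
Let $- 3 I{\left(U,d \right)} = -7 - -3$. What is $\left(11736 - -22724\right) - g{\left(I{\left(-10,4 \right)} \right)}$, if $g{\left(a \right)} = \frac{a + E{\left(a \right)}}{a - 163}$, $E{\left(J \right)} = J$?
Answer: $\frac{16713108}{485} \approx 34460.0$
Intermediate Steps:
$I{\left(U,d \right)} = \frac{4}{3}$ ($I{\left(U,d \right)} = - \frac{-7 - -3}{3} = - \frac{-7 + 3}{3} = \left(- \frac{1}{3}\right) \left(-4\right) = \frac{4}{3}$)
$g{\left(a \right)} = \frac{2 a}{-163 + a}$ ($g{\left(a \right)} = \frac{a + a}{a - 163} = \frac{2 a}{-163 + a}$)
$\left(11736 - -22724\right) - g{\left(I{\left(-10,4 \right)} \right)} = \left(11736 - -22724\right) - 2 \cdot \frac{4}{3} \frac{1}{-163 + \frac{4}{3}} = \left(11736 + 22724\right) - 2 \cdot \frac{4}{3} \frac{1}{- \frac{485}{3}} = 34460 - 2 \cdot \frac{4}{3} \left(- \frac{3}{485}\right) = 34460 - - \frac{8}{485} = 34460 + \frac{8}{485} = \frac{16713108}{485}$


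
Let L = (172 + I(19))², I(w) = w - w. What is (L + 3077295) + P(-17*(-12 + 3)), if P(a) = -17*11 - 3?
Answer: 3106689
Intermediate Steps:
I(w) = 0
L = 29584 (L = (172 + 0)² = 172² = 29584)
P(a) = -190 (P(a) = -187 - 3 = -190)
(L + 3077295) + P(-17*(-12 + 3)) = (29584 + 3077295) - 190 = 3106879 - 190 = 3106689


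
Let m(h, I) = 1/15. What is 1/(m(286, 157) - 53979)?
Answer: -15/809684 ≈ -1.8526e-5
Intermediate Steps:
m(h, I) = 1/15
1/(m(286, 157) - 53979) = 1/(1/15 - 53979) = 1/(-809684/15) = -15/809684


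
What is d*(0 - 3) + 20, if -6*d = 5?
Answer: 45/2 ≈ 22.500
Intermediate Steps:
d = -⅚ (d = -⅙*5 = -⅚ ≈ -0.83333)
d*(0 - 3) + 20 = -5*(0 - 3)/6 + 20 = -⅚*(-3) + 20 = 5/2 + 20 = 45/2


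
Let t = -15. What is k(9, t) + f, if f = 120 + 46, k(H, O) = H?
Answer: 175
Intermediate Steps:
f = 166
k(9, t) + f = 9 + 166 = 175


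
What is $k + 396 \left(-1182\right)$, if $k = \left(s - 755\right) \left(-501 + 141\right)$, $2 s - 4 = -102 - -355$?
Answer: $-242532$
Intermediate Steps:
$s = \frac{257}{2}$ ($s = 2 + \frac{-102 - -355}{2} = 2 + \frac{-102 + 355}{2} = 2 + \frac{1}{2} \cdot 253 = 2 + \frac{253}{2} = \frac{257}{2} \approx 128.5$)
$k = 225540$ ($k = \left(\frac{257}{2} - 755\right) \left(-501 + 141\right) = \left(- \frac{1253}{2}\right) \left(-360\right) = 225540$)
$k + 396 \left(-1182\right) = 225540 + 396 \left(-1182\right) = 225540 - 468072 = -242532$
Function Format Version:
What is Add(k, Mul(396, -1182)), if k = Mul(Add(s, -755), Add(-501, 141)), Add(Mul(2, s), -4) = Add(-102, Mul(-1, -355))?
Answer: -242532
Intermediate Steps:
s = Rational(257, 2) (s = Add(2, Mul(Rational(1, 2), Add(-102, Mul(-1, -355)))) = Add(2, Mul(Rational(1, 2), Add(-102, 355))) = Add(2, Mul(Rational(1, 2), 253)) = Add(2, Rational(253, 2)) = Rational(257, 2) ≈ 128.50)
k = 225540 (k = Mul(Add(Rational(257, 2), -755), Add(-501, 141)) = Mul(Rational(-1253, 2), -360) = 225540)
Add(k, Mul(396, -1182)) = Add(225540, Mul(396, -1182)) = Add(225540, -468072) = -242532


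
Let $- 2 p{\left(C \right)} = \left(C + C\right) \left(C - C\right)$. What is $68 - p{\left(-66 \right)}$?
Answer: $68$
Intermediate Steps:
$p{\left(C \right)} = 0$ ($p{\left(C \right)} = - \frac{\left(C + C\right) \left(C - C\right)}{2} = - \frac{2 C 0}{2} = \left(- \frac{1}{2}\right) 0 = 0$)
$68 - p{\left(-66 \right)} = 68 - 0 = 68 + 0 = 68$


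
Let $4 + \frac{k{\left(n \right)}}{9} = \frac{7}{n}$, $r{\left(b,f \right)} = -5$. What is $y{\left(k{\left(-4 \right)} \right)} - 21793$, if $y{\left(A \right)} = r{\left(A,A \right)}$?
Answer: $-21798$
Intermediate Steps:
$k{\left(n \right)} = -36 + \frac{63}{n}$ ($k{\left(n \right)} = -36 + 9 \frac{7}{n} = -36 + \frac{63}{n}$)
$y{\left(A \right)} = -5$
$y{\left(k{\left(-4 \right)} \right)} - 21793 = -5 - 21793 = -21798$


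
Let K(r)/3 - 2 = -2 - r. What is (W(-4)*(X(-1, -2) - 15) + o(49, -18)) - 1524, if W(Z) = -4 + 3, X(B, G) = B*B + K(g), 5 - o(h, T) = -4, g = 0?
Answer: -1501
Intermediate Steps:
o(h, T) = 9 (o(h, T) = 5 - 1*(-4) = 5 + 4 = 9)
K(r) = -3*r (K(r) = 6 + 3*(-2 - r) = 6 + (-6 - 3*r) = -3*r)
X(B, G) = B² (X(B, G) = B*B - 3*0 = B² + 0 = B²)
W(Z) = -1
(W(-4)*(X(-1, -2) - 15) + o(49, -18)) - 1524 = (-((-1)² - 15) + 9) - 1524 = (-(1 - 15) + 9) - 1524 = (-1*(-14) + 9) - 1524 = (14 + 9) - 1524 = 23 - 1524 = -1501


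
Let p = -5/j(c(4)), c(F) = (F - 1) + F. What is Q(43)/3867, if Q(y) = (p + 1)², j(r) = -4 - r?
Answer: 256/467907 ≈ 0.00054712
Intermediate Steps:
c(F) = -1 + 2*F (c(F) = (-1 + F) + F = -1 + 2*F)
p = 5/11 (p = -5/(-4 - (-1 + 2*4)) = -5/(-4 - (-1 + 8)) = -5/(-4 - 1*7) = -5/(-4 - 7) = -5/(-11) = -5*(-1/11) = 5/11 ≈ 0.45455)
Q(y) = 256/121 (Q(y) = (5/11 + 1)² = (16/11)² = 256/121)
Q(43)/3867 = (256/121)/3867 = (256/121)*(1/3867) = 256/467907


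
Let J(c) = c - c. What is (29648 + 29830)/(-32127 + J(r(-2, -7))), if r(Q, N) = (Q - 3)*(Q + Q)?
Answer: -19826/10709 ≈ -1.8513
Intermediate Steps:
r(Q, N) = 2*Q*(-3 + Q) (r(Q, N) = (-3 + Q)*(2*Q) = 2*Q*(-3 + Q))
J(c) = 0
(29648 + 29830)/(-32127 + J(r(-2, -7))) = (29648 + 29830)/(-32127 + 0) = 59478/(-32127) = 59478*(-1/32127) = -19826/10709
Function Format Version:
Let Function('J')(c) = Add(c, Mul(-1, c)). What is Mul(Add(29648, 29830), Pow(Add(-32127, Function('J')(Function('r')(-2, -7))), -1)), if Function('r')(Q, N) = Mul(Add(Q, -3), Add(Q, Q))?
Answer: Rational(-19826, 10709) ≈ -1.8513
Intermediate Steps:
Function('r')(Q, N) = Mul(2, Q, Add(-3, Q)) (Function('r')(Q, N) = Mul(Add(-3, Q), Mul(2, Q)) = Mul(2, Q, Add(-3, Q)))
Function('J')(c) = 0
Mul(Add(29648, 29830), Pow(Add(-32127, Function('J')(Function('r')(-2, -7))), -1)) = Mul(Add(29648, 29830), Pow(Add(-32127, 0), -1)) = Mul(59478, Pow(-32127, -1)) = Mul(59478, Rational(-1, 32127)) = Rational(-19826, 10709)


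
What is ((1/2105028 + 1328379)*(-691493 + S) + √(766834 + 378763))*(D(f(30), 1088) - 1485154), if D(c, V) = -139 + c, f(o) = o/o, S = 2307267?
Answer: -1677692427641137103016226/526257 - 1485292*√1145597 ≈ -3.1880e+18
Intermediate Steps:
f(o) = 1
((1/2105028 + 1328379)*(-691493 + S) + √(766834 + 378763))*(D(f(30), 1088) - 1485154) = ((1/2105028 + 1328379)*(-691493 + 2307267) + √(766834 + 378763))*((-139 + 1) - 1485154) = ((1/2105028 + 1328379)*1615774 + √1145597)*(-138 - 1485154) = ((2796274989613/2105028)*1615774 + √1145597)*(-1485292) = (2259074212533477731/1052514 + √1145597)*(-1485292) = -1677692427641137103016226/526257 - 1485292*√1145597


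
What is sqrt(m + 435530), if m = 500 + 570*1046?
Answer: 5*sqrt(41290) ≈ 1016.0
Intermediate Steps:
m = 596720 (m = 500 + 596220 = 596720)
sqrt(m + 435530) = sqrt(596720 + 435530) = sqrt(1032250) = 5*sqrt(41290)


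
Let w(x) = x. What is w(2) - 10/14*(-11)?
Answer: 69/7 ≈ 9.8571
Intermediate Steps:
w(2) - 10/14*(-11) = 2 - 10/14*(-11) = 2 - 10*1/14*(-11) = 2 - 5/7*(-11) = 2 + 55/7 = 69/7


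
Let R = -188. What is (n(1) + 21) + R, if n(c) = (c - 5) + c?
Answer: -170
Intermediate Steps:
n(c) = -5 + 2*c (n(c) = (-5 + c) + c = -5 + 2*c)
(n(1) + 21) + R = ((-5 + 2*1) + 21) - 188 = ((-5 + 2) + 21) - 188 = (-3 + 21) - 188 = 18 - 188 = -170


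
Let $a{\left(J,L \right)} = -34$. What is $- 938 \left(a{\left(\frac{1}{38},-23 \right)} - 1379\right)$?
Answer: $1325394$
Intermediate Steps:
$- 938 \left(a{\left(\frac{1}{38},-23 \right)} - 1379\right) = - 938 \left(-34 - 1379\right) = \left(-938\right) \left(-1413\right) = 1325394$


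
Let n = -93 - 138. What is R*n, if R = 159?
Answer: -36729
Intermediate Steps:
n = -231
R*n = 159*(-231) = -36729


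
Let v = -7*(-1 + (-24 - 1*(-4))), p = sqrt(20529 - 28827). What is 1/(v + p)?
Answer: 49/9969 - I*sqrt(922)/9969 ≈ 0.0049152 - 0.0030459*I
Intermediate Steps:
p = 3*I*sqrt(922) (p = sqrt(-8298) = 3*I*sqrt(922) ≈ 91.093*I)
v = 147 (v = -7*(-1 + (-24 + 4)) = -7*(-1 - 20) = -7*(-21) = 147)
1/(v + p) = 1/(147 + 3*I*sqrt(922))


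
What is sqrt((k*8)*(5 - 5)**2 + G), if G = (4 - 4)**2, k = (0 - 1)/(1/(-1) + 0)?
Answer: 0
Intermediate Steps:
k = 1 (k = -1/(1*(-1) + 0) = -1/(-1 + 0) = -1/(-1) = -1*(-1) = 1)
G = 0 (G = 0**2 = 0)
sqrt((k*8)*(5 - 5)**2 + G) = sqrt((1*8)*(5 - 5)**2 + 0) = sqrt(8*0**2 + 0) = sqrt(8*0 + 0) = sqrt(0 + 0) = sqrt(0) = 0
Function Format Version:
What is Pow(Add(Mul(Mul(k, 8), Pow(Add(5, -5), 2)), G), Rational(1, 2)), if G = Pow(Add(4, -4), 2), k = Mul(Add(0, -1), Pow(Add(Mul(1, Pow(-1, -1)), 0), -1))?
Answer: 0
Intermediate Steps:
k = 1 (k = Mul(-1, Pow(Add(Mul(1, -1), 0), -1)) = Mul(-1, Pow(Add(-1, 0), -1)) = Mul(-1, Pow(-1, -1)) = Mul(-1, -1) = 1)
G = 0 (G = Pow(0, 2) = 0)
Pow(Add(Mul(Mul(k, 8), Pow(Add(5, -5), 2)), G), Rational(1, 2)) = Pow(Add(Mul(Mul(1, 8), Pow(Add(5, -5), 2)), 0), Rational(1, 2)) = Pow(Add(Mul(8, Pow(0, 2)), 0), Rational(1, 2)) = Pow(Add(Mul(8, 0), 0), Rational(1, 2)) = Pow(Add(0, 0), Rational(1, 2)) = Pow(0, Rational(1, 2)) = 0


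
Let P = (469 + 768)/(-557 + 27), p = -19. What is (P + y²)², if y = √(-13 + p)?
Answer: 331130809/280900 ≈ 1178.8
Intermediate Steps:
y = 4*I*√2 (y = √(-13 - 19) = √(-32) = 4*I*√2 ≈ 5.6569*I)
P = -1237/530 (P = 1237/(-530) = 1237*(-1/530) = -1237/530 ≈ -2.3340)
(P + y²)² = (-1237/530 + (4*I*√2)²)² = (-1237/530 - 32)² = (-18197/530)² = 331130809/280900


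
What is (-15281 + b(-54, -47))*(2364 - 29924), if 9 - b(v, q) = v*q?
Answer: 490843600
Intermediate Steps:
b(v, q) = 9 - q*v (b(v, q) = 9 - v*q = 9 - q*v)
(-15281 + b(-54, -47))*(2364 - 29924) = (-15281 + (9 - 1*(-47)*(-54)))*(2364 - 29924) = (-15281 + (9 - 2538))*(-27560) = (-15281 - 2529)*(-27560) = -17810*(-27560) = 490843600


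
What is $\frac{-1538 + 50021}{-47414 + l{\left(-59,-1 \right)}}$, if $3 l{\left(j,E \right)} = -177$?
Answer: $- \frac{48483}{47473} \approx -1.0213$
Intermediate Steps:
$l{\left(j,E \right)} = -59$ ($l{\left(j,E \right)} = \frac{1}{3} \left(-177\right) = -59$)
$\frac{-1538 + 50021}{-47414 + l{\left(-59,-1 \right)}} = \frac{-1538 + 50021}{-47414 - 59} = \frac{48483}{-47473} = 48483 \left(- \frac{1}{47473}\right) = - \frac{48483}{47473}$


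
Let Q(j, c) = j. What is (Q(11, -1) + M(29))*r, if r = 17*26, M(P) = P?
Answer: 17680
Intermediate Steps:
r = 442
(Q(11, -1) + M(29))*r = (11 + 29)*442 = 40*442 = 17680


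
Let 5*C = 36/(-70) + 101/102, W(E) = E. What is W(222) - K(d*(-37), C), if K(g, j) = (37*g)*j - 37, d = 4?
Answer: 6963437/8925 ≈ 780.22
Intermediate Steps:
C = 1699/17850 (C = (36/(-70) + 101/102)/5 = (36*(-1/70) + 101*(1/102))/5 = (-18/35 + 101/102)/5 = (⅕)*(1699/3570) = 1699/17850 ≈ 0.095182)
K(g, j) = -37 + 37*g*j (K(g, j) = 37*g*j - 37 = -37 + 37*g*j)
W(222) - K(d*(-37), C) = 222 - (-37 + 37*(4*(-37))*(1699/17850)) = 222 - (-37 + 37*(-148)*(1699/17850)) = 222 - (-37 - 4651862/8925) = 222 - 1*(-4982087/8925) = 222 + 4982087/8925 = 6963437/8925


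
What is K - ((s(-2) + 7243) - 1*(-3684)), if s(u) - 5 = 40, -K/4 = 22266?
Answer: -100036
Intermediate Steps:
K = -89064 (K = -4*22266 = -89064)
s(u) = 45 (s(u) = 5 + 40 = 45)
K - ((s(-2) + 7243) - 1*(-3684)) = -89064 - ((45 + 7243) - 1*(-3684)) = -89064 - (7288 + 3684) = -89064 - 1*10972 = -89064 - 10972 = -100036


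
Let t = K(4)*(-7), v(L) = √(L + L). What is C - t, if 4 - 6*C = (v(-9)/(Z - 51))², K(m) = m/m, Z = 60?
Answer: 208/27 ≈ 7.7037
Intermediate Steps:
v(L) = √2*√L (v(L) = √(2*L) = √2*√L)
K(m) = 1
t = -7 (t = 1*(-7) = -7)
C = 19/27 (C = ⅔ - (-18/(60 - 51)²)/6 = ⅔ - ((√2*(3*I))/9)²/6 = ⅔ - ((3*I*√2)*(⅑))²/6 = ⅔ - (I*√2/3)²/6 = ⅔ - ⅙*(-2/9) = ⅔ + 1/27 = 19/27 ≈ 0.70370)
C - t = 19/27 - 1*(-7) = 19/27 + 7 = 208/27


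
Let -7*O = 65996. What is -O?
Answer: 9428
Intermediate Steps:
O = -9428 (O = -⅐*65996 = -9428)
-O = -1*(-9428) = 9428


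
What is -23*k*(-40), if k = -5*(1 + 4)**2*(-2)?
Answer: 230000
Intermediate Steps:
k = 250 (k = -5*5**2*(-2) = -5*25*(-2) = -125*(-2) = 250)
-23*k*(-40) = -23*250*(-40) = -5750*(-40) = 230000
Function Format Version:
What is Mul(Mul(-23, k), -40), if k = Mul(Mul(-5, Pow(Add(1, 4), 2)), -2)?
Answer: 230000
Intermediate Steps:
k = 250 (k = Mul(Mul(-5, Pow(5, 2)), -2) = Mul(Mul(-5, 25), -2) = Mul(-125, -2) = 250)
Mul(Mul(-23, k), -40) = Mul(Mul(-23, 250), -40) = Mul(-5750, -40) = 230000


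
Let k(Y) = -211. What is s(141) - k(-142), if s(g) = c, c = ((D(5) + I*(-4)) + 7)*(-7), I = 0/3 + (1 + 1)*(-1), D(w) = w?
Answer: 71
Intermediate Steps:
I = -2 (I = 0*(1/3) + 2*(-1) = 0 - 2 = -2)
c = -140 (c = ((5 - 2*(-4)) + 7)*(-7) = ((5 + 8) + 7)*(-7) = (13 + 7)*(-7) = 20*(-7) = -140)
s(g) = -140
s(141) - k(-142) = -140 - 1*(-211) = -140 + 211 = 71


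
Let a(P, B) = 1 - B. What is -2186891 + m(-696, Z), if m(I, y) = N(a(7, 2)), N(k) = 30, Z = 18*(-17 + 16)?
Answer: -2186861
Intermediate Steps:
Z = -18 (Z = 18*(-1) = -18)
m(I, y) = 30
-2186891 + m(-696, Z) = -2186891 + 30 = -2186861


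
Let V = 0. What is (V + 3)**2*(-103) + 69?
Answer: -858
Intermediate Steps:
(V + 3)**2*(-103) + 69 = (0 + 3)**2*(-103) + 69 = 3**2*(-103) + 69 = 9*(-103) + 69 = -927 + 69 = -858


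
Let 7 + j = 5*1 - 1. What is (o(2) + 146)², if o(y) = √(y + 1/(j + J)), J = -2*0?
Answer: (438 + √15)²/9 ≈ 21695.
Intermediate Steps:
j = -3 (j = -7 + (5*1 - 1) = -7 + (5 - 1) = -7 + 4 = -3)
J = 0
o(y) = √(-⅓ + y) (o(y) = √(y + 1/(-3 + 0)) = √(y + 1/(-3)) = √(y - ⅓) = √(-⅓ + y))
(o(2) + 146)² = (√(-3 + 9*2)/3 + 146)² = (√(-3 + 18)/3 + 146)² = (√15/3 + 146)² = (146 + √15/3)²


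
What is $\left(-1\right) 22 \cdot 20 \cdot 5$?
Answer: $-2200$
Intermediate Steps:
$\left(-1\right) 22 \cdot 20 \cdot 5 = \left(-22\right) 20 \cdot 5 = \left(-440\right) 5 = -2200$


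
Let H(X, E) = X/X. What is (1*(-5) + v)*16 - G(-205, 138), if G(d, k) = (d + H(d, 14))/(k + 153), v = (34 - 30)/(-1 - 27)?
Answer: -55396/679 ≈ -81.585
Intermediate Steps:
v = -1/7 (v = 4/(-28) = 4*(-1/28) = -1/7 ≈ -0.14286)
H(X, E) = 1
G(d, k) = (1 + d)/(153 + k) (G(d, k) = (d + 1)/(k + 153) = (1 + d)/(153 + k))
(1*(-5) + v)*16 - G(-205, 138) = (1*(-5) - 1/7)*16 - (1 - 205)/(153 + 138) = (-5 - 1/7)*16 - (-204)/291 = -36/7*16 - (-204)/291 = -576/7 - 1*(-68/97) = -576/7 + 68/97 = -55396/679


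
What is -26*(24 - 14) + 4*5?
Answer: -240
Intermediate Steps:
-26*(24 - 14) + 4*5 = -26*10 + 20 = -260 + 20 = -240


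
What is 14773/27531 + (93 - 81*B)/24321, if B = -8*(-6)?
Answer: 7721636/20290347 ≈ 0.38056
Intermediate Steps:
B = 48
14773/27531 + (93 - 81*B)/24321 = 14773/27531 + (93 - 81*48)/24321 = 14773*(1/27531) + (93 - 3888)*(1/24321) = 14773/27531 - 3795*1/24321 = 14773/27531 - 115/737 = 7721636/20290347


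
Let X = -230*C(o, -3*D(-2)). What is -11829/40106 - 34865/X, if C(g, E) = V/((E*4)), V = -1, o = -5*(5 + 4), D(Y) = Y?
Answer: -3356181723/922438 ≈ -3638.4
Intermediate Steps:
o = -45 (o = -5*9 = -45)
C(g, E) = -1/(4*E) (C(g, E) = -1/(E*4) = -1/(4*E))
X = 115/12 (X = -(-115)/(2*((-3*(-2)))) = -(-115)/(2*6) = -230*(-1/24) = 115/12 ≈ 9.5833)
-11829/40106 - 34865/X = -11829/40106 - 34865/115/12 = -11829*1/40106 - 34865*12/115 = -11829/40106 - 83676/23 = -3356181723/922438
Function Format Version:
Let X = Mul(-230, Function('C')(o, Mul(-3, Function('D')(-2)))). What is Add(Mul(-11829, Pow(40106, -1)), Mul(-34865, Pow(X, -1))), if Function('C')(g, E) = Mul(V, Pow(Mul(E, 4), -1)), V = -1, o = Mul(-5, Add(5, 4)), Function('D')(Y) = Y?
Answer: Rational(-3356181723, 922438) ≈ -3638.4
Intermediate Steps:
o = -45 (o = Mul(-5, 9) = -45)
Function('C')(g, E) = Mul(Rational(-1, 4), Pow(E, -1)) (Function('C')(g, E) = Mul(-1, Pow(Mul(E, 4), -1)) = Mul(-1, Pow(Mul(4, E), -1)) = Mul(-1, Mul(Rational(1, 4), Pow(E, -1))) = Mul(Rational(-1, 4), Pow(E, -1)))
X = Rational(115, 12) (X = Mul(-230, Mul(Rational(-1, 4), Pow(Mul(-3, -2), -1))) = Mul(-230, Mul(Rational(-1, 4), Pow(6, -1))) = Mul(-230, Mul(Rational(-1, 4), Rational(1, 6))) = Mul(-230, Rational(-1, 24)) = Rational(115, 12) ≈ 9.5833)
Add(Mul(-11829, Pow(40106, -1)), Mul(-34865, Pow(X, -1))) = Add(Mul(-11829, Pow(40106, -1)), Mul(-34865, Pow(Rational(115, 12), -1))) = Add(Mul(-11829, Rational(1, 40106)), Mul(-34865, Rational(12, 115))) = Add(Rational(-11829, 40106), Rational(-83676, 23)) = Rational(-3356181723, 922438)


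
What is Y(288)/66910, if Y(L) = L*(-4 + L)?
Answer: 40896/33455 ≈ 1.2224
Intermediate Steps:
Y(288)/66910 = (288*(-4 + 288))/66910 = (288*284)*(1/66910) = 81792*(1/66910) = 40896/33455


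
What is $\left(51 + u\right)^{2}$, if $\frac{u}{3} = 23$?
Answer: $14400$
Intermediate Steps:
$u = 69$ ($u = 3 \cdot 23 = 69$)
$\left(51 + u\right)^{2} = \left(51 + 69\right)^{2} = 120^{2} = 14400$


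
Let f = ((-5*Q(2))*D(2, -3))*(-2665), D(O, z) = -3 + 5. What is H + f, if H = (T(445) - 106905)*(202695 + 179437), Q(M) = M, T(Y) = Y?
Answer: -40681719420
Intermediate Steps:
D(O, z) = 2
H = -40681772720 (H = (445 - 106905)*(202695 + 179437) = -106460*382132 = -40681772720)
f = 53300 (f = (-5*2*2)*(-2665) = -10*2*(-2665) = -20*(-2665) = 53300)
H + f = -40681772720 + 53300 = -40681719420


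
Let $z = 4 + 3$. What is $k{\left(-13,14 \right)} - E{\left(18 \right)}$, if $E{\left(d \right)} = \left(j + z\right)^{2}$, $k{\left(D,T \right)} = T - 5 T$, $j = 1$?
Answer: $-120$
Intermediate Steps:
$z = 7$
$k{\left(D,T \right)} = - 4 T$
$E{\left(d \right)} = 64$ ($E{\left(d \right)} = \left(1 + 7\right)^{2} = 8^{2} = 64$)
$k{\left(-13,14 \right)} - E{\left(18 \right)} = \left(-4\right) 14 - 64 = -56 - 64 = -120$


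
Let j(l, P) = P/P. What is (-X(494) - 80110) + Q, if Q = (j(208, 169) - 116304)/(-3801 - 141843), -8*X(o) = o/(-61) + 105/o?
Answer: -703180994378257/8777672592 ≈ -80110.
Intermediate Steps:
X(o) = -105/(8*o) + o/488 (X(o) = -(o/(-61) + 105/o)/8 = -(o*(-1/61) + 105/o)/8 = -(-o/61 + 105/o)/8 = -(105/o - o/61)/8 = -105/(8*o) + o/488)
j(l, P) = 1
Q = 116303/145644 (Q = (1 - 116304)/(-3801 - 141843) = -116303/(-145644) = -116303*(-1/145644) = 116303/145644 ≈ 0.79854)
(-X(494) - 80110) + Q = (-(-6405 + 494²)/(488*494) - 80110) + 116303/145644 = (-(-6405 + 244036)/(488*494) - 80110) + 116303/145644 = (-237631/(488*494) - 80110) + 116303/145644 = (-1*237631/241072 - 80110) + 116303/145644 = (-237631/241072 - 80110) + 116303/145644 = -19312515551/241072 + 116303/145644 = -703180994378257/8777672592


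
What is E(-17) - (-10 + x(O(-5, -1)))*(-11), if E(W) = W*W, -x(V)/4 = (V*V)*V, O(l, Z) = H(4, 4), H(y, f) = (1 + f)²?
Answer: -687321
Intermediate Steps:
O(l, Z) = 25 (O(l, Z) = (1 + 4)² = 5² = 25)
x(V) = -4*V³ (x(V) = -4*V*V*V = -4*V²*V = -4*V³)
E(W) = W²
E(-17) - (-10 + x(O(-5, -1)))*(-11) = (-17)² - (-10 - 4*25³)*(-11) = 289 - (-10 - 4*15625)*(-11) = 289 - (-10 - 62500)*(-11) = 289 - (-62510)*(-11) = 289 - 1*687610 = 289 - 687610 = -687321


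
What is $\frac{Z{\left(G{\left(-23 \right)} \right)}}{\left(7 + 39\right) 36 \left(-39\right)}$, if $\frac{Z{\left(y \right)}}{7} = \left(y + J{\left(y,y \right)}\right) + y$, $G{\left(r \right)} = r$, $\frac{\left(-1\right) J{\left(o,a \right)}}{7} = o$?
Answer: $- \frac{35}{2808} \approx -0.012464$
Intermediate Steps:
$J{\left(o,a \right)} = - 7 o$
$Z{\left(y \right)} = - 35 y$ ($Z{\left(y \right)} = 7 \left(\left(y - 7 y\right) + y\right) = 7 \left(- 6 y + y\right) = 7 \left(- 5 y\right) = - 35 y$)
$\frac{Z{\left(G{\left(-23 \right)} \right)}}{\left(7 + 39\right) 36 \left(-39\right)} = \frac{\left(-35\right) \left(-23\right)}{\left(7 + 39\right) 36 \left(-39\right)} = \frac{805}{46 \cdot 36 \left(-39\right)} = \frac{805}{1656 \left(-39\right)} = \frac{805}{-64584} = 805 \left(- \frac{1}{64584}\right) = - \frac{35}{2808}$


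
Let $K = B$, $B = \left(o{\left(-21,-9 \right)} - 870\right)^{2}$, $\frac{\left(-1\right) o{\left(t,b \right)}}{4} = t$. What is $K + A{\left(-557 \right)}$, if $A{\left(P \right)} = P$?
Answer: $617239$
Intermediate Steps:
$o{\left(t,b \right)} = - 4 t$
$B = 617796$ ($B = \left(\left(-4\right) \left(-21\right) - 870\right)^{2} = \left(84 - 870\right)^{2} = \left(-786\right)^{2} = 617796$)
$K = 617796$
$K + A{\left(-557 \right)} = 617796 - 557 = 617239$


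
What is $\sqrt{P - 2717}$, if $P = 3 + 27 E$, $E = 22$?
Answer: $2 i \sqrt{530} \approx 46.043 i$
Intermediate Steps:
$P = 597$ ($P = 3 + 27 \cdot 22 = 3 + 594 = 597$)
$\sqrt{P - 2717} = \sqrt{597 - 2717} = \sqrt{-2120} = 2 i \sqrt{530}$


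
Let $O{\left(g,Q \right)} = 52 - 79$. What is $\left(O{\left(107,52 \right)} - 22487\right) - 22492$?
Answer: $-45006$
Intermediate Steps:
$O{\left(g,Q \right)} = -27$
$\left(O{\left(107,52 \right)} - 22487\right) - 22492 = \left(-27 - 22487\right) - 22492 = -22514 - 22492 = -45006$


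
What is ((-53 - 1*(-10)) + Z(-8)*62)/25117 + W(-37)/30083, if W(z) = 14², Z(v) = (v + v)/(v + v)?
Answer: 5494509/755594711 ≈ 0.0072718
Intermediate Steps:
Z(v) = 1 (Z(v) = (2*v)/((2*v)) = (2*v)*(1/(2*v)) = 1)
W(z) = 196
((-53 - 1*(-10)) + Z(-8)*62)/25117 + W(-37)/30083 = ((-53 - 1*(-10)) + 1*62)/25117 + 196/30083 = ((-53 + 10) + 62)*(1/25117) + 196*(1/30083) = (-43 + 62)*(1/25117) + 196/30083 = 19*(1/25117) + 196/30083 = 19/25117 + 196/30083 = 5494509/755594711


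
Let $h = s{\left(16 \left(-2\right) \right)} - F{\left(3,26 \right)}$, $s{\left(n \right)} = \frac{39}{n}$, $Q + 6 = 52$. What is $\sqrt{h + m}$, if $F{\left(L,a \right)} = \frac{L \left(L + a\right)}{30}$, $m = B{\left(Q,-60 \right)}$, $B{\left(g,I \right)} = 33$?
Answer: $\frac{\sqrt{46210}}{40} \approx 5.3741$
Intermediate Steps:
$Q = 46$ ($Q = -6 + 52 = 46$)
$m = 33$
$F{\left(L,a \right)} = \frac{L \left(L + a\right)}{30}$ ($F{\left(L,a \right)} = L \left(L + a\right) \frac{1}{30} = \frac{L \left(L + a\right)}{30}$)
$h = - \frac{659}{160}$ ($h = \frac{39}{16 \left(-2\right)} - \frac{1}{30} \cdot 3 \left(3 + 26\right) = \frac{39}{-32} - \frac{1}{30} \cdot 3 \cdot 29 = 39 \left(- \frac{1}{32}\right) - \frac{29}{10} = - \frac{39}{32} - \frac{29}{10} = - \frac{659}{160} \approx -4.1188$)
$\sqrt{h + m} = \sqrt{- \frac{659}{160} + 33} = \sqrt{\frac{4621}{160}} = \frac{\sqrt{46210}}{40}$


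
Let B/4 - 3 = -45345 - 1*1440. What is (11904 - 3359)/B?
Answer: -8545/187128 ≈ -0.045664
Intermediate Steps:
B = -187128 (B = 12 + 4*(-45345 - 1*1440) = 12 + 4*(-45345 - 1440) = 12 + 4*(-46785) = 12 - 187140 = -187128)
(11904 - 3359)/B = (11904 - 3359)/(-187128) = 8545*(-1/187128) = -8545/187128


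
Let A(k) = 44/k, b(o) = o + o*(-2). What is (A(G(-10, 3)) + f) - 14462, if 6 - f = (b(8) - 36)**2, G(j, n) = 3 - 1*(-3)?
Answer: -49154/3 ≈ -16385.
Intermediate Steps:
b(o) = -o (b(o) = o - 2*o = -o)
G(j, n) = 6 (G(j, n) = 3 + 3 = 6)
f = -1930 (f = 6 - (-1*8 - 36)**2 = 6 - (-8 - 36)**2 = 6 - 1*(-44)**2 = 6 - 1*1936 = 6 - 1936 = -1930)
(A(G(-10, 3)) + f) - 14462 = (44/6 - 1930) - 14462 = (44*(1/6) - 1930) - 14462 = (22/3 - 1930) - 14462 = -5768/3 - 14462 = -49154/3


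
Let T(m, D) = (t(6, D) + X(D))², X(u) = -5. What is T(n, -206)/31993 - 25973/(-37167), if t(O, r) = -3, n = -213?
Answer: 64102529/91467987 ≈ 0.70082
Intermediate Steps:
T(m, D) = 64 (T(m, D) = (-3 - 5)² = (-8)² = 64)
T(n, -206)/31993 - 25973/(-37167) = 64/31993 - 25973/(-37167) = 64*(1/31993) - 25973*(-1/37167) = 64/31993 + 25973/37167 = 64102529/91467987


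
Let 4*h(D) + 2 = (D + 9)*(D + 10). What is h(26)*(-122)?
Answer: -38369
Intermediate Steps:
h(D) = -½ + (9 + D)*(10 + D)/4 (h(D) = -½ + ((D + 9)*(D + 10))/4 = -½ + ((9 + D)*(10 + D))/4 = -½ + (9 + D)*(10 + D)/4)
h(26)*(-122) = (22 + (¼)*26² + (19/4)*26)*(-122) = (22 + (¼)*676 + 247/2)*(-122) = (22 + 169 + 247/2)*(-122) = (629/2)*(-122) = -38369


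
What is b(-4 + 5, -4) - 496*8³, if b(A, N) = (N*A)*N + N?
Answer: -253940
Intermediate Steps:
b(A, N) = N + A*N² (b(A, N) = (A*N)*N + N = A*N² + N = N + A*N²)
b(-4 + 5, -4) - 496*8³ = -4*(1 + (-4 + 5)*(-4)) - 496*8³ = -4*(1 + 1*(-4)) - 496*512 = -4*(1 - 4) - 253952 = -4*(-3) - 253952 = 12 - 253952 = -253940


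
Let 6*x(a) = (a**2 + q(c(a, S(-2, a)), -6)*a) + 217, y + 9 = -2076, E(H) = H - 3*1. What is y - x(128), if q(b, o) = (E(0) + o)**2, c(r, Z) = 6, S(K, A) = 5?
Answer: -39479/6 ≈ -6579.8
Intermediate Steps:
E(H) = -3 + H (E(H) = H - 3 = -3 + H)
q(b, o) = (-3 + o)**2 (q(b, o) = ((-3 + 0) + o)**2 = (-3 + o)**2)
y = -2085 (y = -9 - 2076 = -2085)
x(a) = 217/6 + a**2/6 + 27*a/2 (x(a) = ((a**2 + (-3 - 6)**2*a) + 217)/6 = ((a**2 + (-9)**2*a) + 217)/6 = ((a**2 + 81*a) + 217)/6 = (217 + a**2 + 81*a)/6 = 217/6 + a**2/6 + 27*a/2)
y - x(128) = -2085 - (217/6 + (1/6)*128**2 + (27/2)*128) = -2085 - (217/6 + (1/6)*16384 + 1728) = -2085 - (217/6 + 8192/3 + 1728) = -2085 - 1*26969/6 = -2085 - 26969/6 = -39479/6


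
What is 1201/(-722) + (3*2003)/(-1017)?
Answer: -1853305/244758 ≈ -7.5720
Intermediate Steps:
1201/(-722) + (3*2003)/(-1017) = 1201*(-1/722) + 6009*(-1/1017) = -1201/722 - 2003/339 = -1853305/244758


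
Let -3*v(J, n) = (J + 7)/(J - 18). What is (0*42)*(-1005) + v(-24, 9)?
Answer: -17/126 ≈ -0.13492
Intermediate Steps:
v(J, n) = -(7 + J)/(3*(-18 + J)) (v(J, n) = -(J + 7)/(3*(J - 18)) = -(7 + J)/(3*(-18 + J)))
(0*42)*(-1005) + v(-24, 9) = (0*42)*(-1005) + (-7 - 1*(-24))/(3*(-18 - 24)) = 0*(-1005) + (⅓)*(-7 + 24)/(-42) = 0 + (⅓)*(-1/42)*17 = 0 - 17/126 = -17/126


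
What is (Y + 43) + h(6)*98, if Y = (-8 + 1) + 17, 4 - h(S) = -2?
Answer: 641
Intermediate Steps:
h(S) = 6 (h(S) = 4 - 1*(-2) = 4 + 2 = 6)
Y = 10 (Y = -7 + 17 = 10)
(Y + 43) + h(6)*98 = (10 + 43) + 6*98 = 53 + 588 = 641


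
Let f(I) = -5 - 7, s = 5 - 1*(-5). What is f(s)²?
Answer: 144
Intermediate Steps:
s = 10 (s = 5 + 5 = 10)
f(I) = -12
f(s)² = (-12)² = 144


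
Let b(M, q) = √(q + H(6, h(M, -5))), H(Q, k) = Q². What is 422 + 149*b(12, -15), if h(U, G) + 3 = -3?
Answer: 422 + 149*√21 ≈ 1104.8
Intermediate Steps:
h(U, G) = -6 (h(U, G) = -3 - 3 = -6)
b(M, q) = √(36 + q) (b(M, q) = √(q + 6²) = √(q + 36) = √(36 + q))
422 + 149*b(12, -15) = 422 + 149*√(36 - 15) = 422 + 149*√21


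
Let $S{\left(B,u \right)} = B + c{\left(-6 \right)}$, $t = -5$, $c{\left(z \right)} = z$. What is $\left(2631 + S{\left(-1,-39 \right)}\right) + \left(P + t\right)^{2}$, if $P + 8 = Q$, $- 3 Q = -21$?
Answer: $2660$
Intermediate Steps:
$Q = 7$ ($Q = \left(- \frac{1}{3}\right) \left(-21\right) = 7$)
$P = -1$ ($P = -8 + 7 = -1$)
$S{\left(B,u \right)} = -6 + B$ ($S{\left(B,u \right)} = B - 6 = -6 + B$)
$\left(2631 + S{\left(-1,-39 \right)}\right) + \left(P + t\right)^{2} = \left(2631 - 7\right) + \left(-1 - 5\right)^{2} = \left(2631 - 7\right) + \left(-6\right)^{2} = 2624 + 36 = 2660$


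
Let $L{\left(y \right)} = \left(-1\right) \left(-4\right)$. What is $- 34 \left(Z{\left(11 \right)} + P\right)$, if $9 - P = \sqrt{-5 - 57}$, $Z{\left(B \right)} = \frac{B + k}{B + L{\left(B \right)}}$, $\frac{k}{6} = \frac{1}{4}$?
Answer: $- \frac{1003}{3} + 34 i \sqrt{62} \approx -334.33 + 267.72 i$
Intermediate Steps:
$k = \frac{3}{2}$ ($k = \frac{6}{4} = 6 \cdot \frac{1}{4} = \frac{3}{2} \approx 1.5$)
$L{\left(y \right)} = 4$
$Z{\left(B \right)} = \frac{\frac{3}{2} + B}{4 + B}$ ($Z{\left(B \right)} = \frac{B + \frac{3}{2}}{B + 4} = \frac{\frac{3}{2} + B}{4 + B}$)
$P = 9 - i \sqrt{62}$ ($P = 9 - \sqrt{-5 - 57} = 9 - \sqrt{-62} = 9 - i \sqrt{62} \approx 9.0 - 7.874 i$)
$- 34 \left(Z{\left(11 \right)} + P\right) = - 34 \left(\frac{\frac{3}{2} + 11}{4 + 11} + \left(9 - i \sqrt{62}\right)\right) = - 34 \left(\frac{1}{15} \cdot \frac{25}{2} + \left(9 - i \sqrt{62}\right)\right) = - 34 \left(\frac{5}{6} + \left(9 - i \sqrt{62}\right)\right) = - 34 \left(\frac{59}{6} - i \sqrt{62}\right) = - \frac{1003}{3} + 34 i \sqrt{62}$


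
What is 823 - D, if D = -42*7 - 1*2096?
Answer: 3213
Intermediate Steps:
D = -2390 (D = -294 - 2096 = -2390)
823 - D = 823 - 1*(-2390) = 823 + 2390 = 3213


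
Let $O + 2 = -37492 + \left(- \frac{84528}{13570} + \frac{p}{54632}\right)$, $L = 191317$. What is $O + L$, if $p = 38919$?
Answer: $\frac{57016775551327}{370678120} \approx 1.5382 \cdot 10^{5}$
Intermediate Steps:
$O = - \frac{13900250332713}{370678120}$ ($O = -2 + \left(-37492 + \left(- \frac{84528}{13570} + \frac{38919}{54632}\right)\right) = -2 + \left(-37492 + \left(\left(-84528\right) \frac{1}{13570} + 38919 \cdot \frac{1}{54632}\right)\right) = -2 + \left(-37492 + \left(- \frac{42264}{6785} + \frac{38919}{54632}\right)\right) = -2 - \frac{13899508976473}{370678120} = - \frac{13900250332713}{370678120} \approx -37500.0$)
$O + L = - \frac{13900250332713}{370678120} + 191317 = \frac{57016775551327}{370678120}$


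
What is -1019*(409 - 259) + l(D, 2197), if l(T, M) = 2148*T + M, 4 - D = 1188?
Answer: -2693885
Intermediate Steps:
D = -1184 (D = 4 - 1*1188 = 4 - 1188 = -1184)
l(T, M) = M + 2148*T
-1019*(409 - 259) + l(D, 2197) = -1019*(409 - 259) + (2197 + 2148*(-1184)) = -1019*150 + (2197 - 2543232) = -152850 - 2541035 = -2693885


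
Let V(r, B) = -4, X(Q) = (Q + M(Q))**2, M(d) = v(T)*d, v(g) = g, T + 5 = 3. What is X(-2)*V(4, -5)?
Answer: -16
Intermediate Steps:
T = -2 (T = -5 + 3 = -2)
M(d) = -2*d
X(Q) = Q**2 (X(Q) = (Q - 2*Q)**2 = (-Q)**2 = Q**2)
X(-2)*V(4, -5) = (-2)**2*(-4) = 4*(-4) = -16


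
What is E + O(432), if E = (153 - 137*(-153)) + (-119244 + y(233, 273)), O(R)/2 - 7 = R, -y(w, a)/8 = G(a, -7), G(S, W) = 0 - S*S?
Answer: 498980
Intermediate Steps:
G(S, W) = -S² (G(S, W) = 0 - S² = -S²)
y(w, a) = 8*a² (y(w, a) = -(-8)*a² = 8*a²)
O(R) = 14 + 2*R
E = 498102 (E = (153 - 137*(-153)) + (-119244 + 8*273²) = (153 + 20961) + (-119244 + 8*74529) = 21114 + (-119244 + 596232) = 21114 + 476988 = 498102)
E + O(432) = 498102 + (14 + 2*432) = 498102 + (14 + 864) = 498102 + 878 = 498980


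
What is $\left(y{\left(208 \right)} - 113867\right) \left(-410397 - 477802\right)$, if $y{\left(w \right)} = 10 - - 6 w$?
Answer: $100019201191$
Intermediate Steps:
$y{\left(w \right)} = 10 + 6 w$
$\left(y{\left(208 \right)} - 113867\right) \left(-410397 - 477802\right) = \left(\left(10 + 6 \cdot 208\right) - 113867\right) \left(-410397 - 477802\right) = \left(\left(10 + 1248\right) - 113867\right) \left(-888199\right) = \left(1258 - 113867\right) \left(-888199\right) = \left(-112609\right) \left(-888199\right) = 100019201191$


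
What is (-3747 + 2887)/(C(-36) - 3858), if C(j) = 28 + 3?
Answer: 20/89 ≈ 0.22472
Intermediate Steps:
C(j) = 31
(-3747 + 2887)/(C(-36) - 3858) = (-3747 + 2887)/(31 - 3858) = -860/(-3827) = -860*(-1/3827) = 20/89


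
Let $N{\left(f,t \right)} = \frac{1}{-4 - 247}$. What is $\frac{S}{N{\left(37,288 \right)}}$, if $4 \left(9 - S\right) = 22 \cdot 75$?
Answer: $\frac{202557}{2} \approx 1.0128 \cdot 10^{5}$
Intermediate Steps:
$N{\left(f,t \right)} = - \frac{1}{251}$ ($N{\left(f,t \right)} = \frac{1}{-251} = - \frac{1}{251}$)
$S = - \frac{807}{2}$ ($S = 9 - \frac{22 \cdot 75}{4} = 9 - \frac{825}{2} = - \frac{807}{2} \approx -403.5$)
$\frac{S}{N{\left(37,288 \right)}} = - \frac{807}{2 \left(- \frac{1}{251}\right)} = \left(- \frac{807}{2}\right) \left(-251\right) = \frac{202557}{2}$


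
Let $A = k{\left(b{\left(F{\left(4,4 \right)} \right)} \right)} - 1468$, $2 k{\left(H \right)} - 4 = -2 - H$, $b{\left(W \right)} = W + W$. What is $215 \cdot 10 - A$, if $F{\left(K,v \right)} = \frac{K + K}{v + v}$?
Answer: $3618$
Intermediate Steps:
$F{\left(K,v \right)} = \frac{K}{v}$ ($F{\left(K,v \right)} = \frac{2 K}{2 v} = 2 K \frac{1}{2 v} = \frac{K}{v}$)
$b{\left(W \right)} = 2 W$
$k{\left(H \right)} = 1 - \frac{H}{2}$ ($k{\left(H \right)} = 2 + \frac{-2 - H}{2} = 2 - \left(1 + \frac{H}{2}\right) = 1 - \frac{H}{2}$)
$A = -1468$ ($A = \left(1 - \frac{2 \cdot \frac{4}{4}}{2}\right) - 1468 = \left(1 - \frac{2 \cdot 4 \cdot \frac{1}{4}}{2}\right) - 1468 = \left(1 - \frac{2 \cdot 1}{2}\right) - 1468 = \left(1 - 1\right) - 1468 = 0 - 1468 = -1468$)
$215 \cdot 10 - A = 215 \cdot 10 - -1468 = 2150 + 1468 = 3618$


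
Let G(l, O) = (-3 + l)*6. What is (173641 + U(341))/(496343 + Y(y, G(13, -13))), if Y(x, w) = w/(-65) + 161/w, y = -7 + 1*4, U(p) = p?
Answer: 135705960/387148913 ≈ 0.35053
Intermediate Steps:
y = -3 (y = -7 + 4 = -3)
G(l, O) = -18 + 6*l
Y(x, w) = 161/w - w/65 (Y(x, w) = w*(-1/65) + 161/w = -w/65 + 161/w = 161/w - w/65)
(173641 + U(341))/(496343 + Y(y, G(13, -13))) = (173641 + 341)/(496343 + (161/(-18 + 6*13) - (-18 + 6*13)/65)) = 173982/(496343 + (161/(-18 + 78) - (-18 + 78)/65)) = 173982/(496343 + (161/60 - 1/65*60)) = 173982/(496343 + (161*(1/60) - 12/13)) = 173982/(496343 + (161/60 - 12/13)) = 173982/(496343 + 1373/780) = 173982/(387148913/780) = 173982*(780/387148913) = 135705960/387148913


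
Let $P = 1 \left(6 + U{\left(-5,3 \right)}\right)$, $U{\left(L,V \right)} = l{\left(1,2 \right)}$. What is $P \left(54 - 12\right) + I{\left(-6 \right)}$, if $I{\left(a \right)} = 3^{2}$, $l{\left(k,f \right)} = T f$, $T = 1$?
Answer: $345$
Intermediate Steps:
$l{\left(k,f \right)} = f$ ($l{\left(k,f \right)} = 1 f = f$)
$U{\left(L,V \right)} = 2$
$I{\left(a \right)} = 9$
$P = 8$ ($P = 1 \left(6 + 2\right) = 1 \cdot 8 = 8$)
$P \left(54 - 12\right) + I{\left(-6 \right)} = 8 \left(54 - 12\right) + 9 = 8 \cdot 42 + 9 = 336 + 9 = 345$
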